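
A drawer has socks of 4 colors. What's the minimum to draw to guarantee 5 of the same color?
Worst case: 4 of each = 16. One more: 17.
Final answer: 17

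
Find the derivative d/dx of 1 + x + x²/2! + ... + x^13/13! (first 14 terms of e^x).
Differentiating term by term gives the first 13 terms of e^x.

Answer: 1 + x + x²/2! + ... + x^12/12!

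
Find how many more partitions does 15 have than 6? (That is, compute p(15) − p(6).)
165

Working:
Pentagonal recurrence p(n) = p(n−1) + p(n−2) − p(n−5) − p(n−7) + …: p(15) = p(14) + p(13) − p(10) − p(8) + p(3) + p(0) = 135 + 101 − 42 − 22 + 3 + 1 = 176.
p(6) = p(5) + p(4) − p(1) = 7 + 5 − 1 = 11.
Difference = 176 − 11 = 165.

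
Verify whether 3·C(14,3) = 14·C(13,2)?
Absorption identity k·C(n,k) = n·C(n-1,k-1). LHS = 3·364 = 1,092; RHS = 14·78 = 1,092.
Final answer: True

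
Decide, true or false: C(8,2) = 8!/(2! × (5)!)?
False

The correct denominator is 2!×6!, giving C(8,2) = 28; the stated RHS is 8!/(2!×5!) = 168 ≠ 28, so the statement does not hold.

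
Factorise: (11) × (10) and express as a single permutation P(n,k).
Product of 2 consecutive descending integers starting at 11: P(11,2) = 11!/9! = 110.

Answer: P(11,2) = 11!/(9)!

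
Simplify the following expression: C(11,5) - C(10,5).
C(11,5) - C(10,5) = C(10,4) = 210.
Final answer: 210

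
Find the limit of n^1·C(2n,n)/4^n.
∞

Explanation: C(2n,n) ~ 4^n/√(πn), so n^1·C(2n,n)/4^n ~ n^(1 − 1/2)/√π → ∞.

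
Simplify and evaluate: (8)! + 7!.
45,360

Solution: (8)! + 7! = (8)·7! + 7! = (8+1)·7! = 9·7! = 45,360.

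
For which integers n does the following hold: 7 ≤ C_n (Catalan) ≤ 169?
4, 5, 6

Explanation: C_3=5; C_4=14; C_5=42; C_6=132; C_7=429. So valid n = 4, 5, 6.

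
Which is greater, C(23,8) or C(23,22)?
C(23,8)

Reasoning: C(23,8)=490,314, C(23,22)=23.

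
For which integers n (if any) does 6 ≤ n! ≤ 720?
3, 4, 5, 6

Working:
n! is strictly increasing; 3! = 6 and 6! = 720, so valid n = 3, 4, 5, 6.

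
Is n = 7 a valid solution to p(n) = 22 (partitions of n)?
No

Explanation: Pentagonal recurrence p(n) = p(n−1) + p(n−2) − p(n−5) − p(n−7) + …: p(7) = p(6) + p(5) − p(2) − p(0) = 11 + 7 − 2 − 1 = 15, which does not equal 22.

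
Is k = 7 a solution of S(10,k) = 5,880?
Yes

Explanation: S(10,7) = 7·S(9,7) + S(9,6) = 7·462 + 2,646 = 5,880, which equals 5,880.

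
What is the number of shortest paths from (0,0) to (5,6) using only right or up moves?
462

Explanation: Choose 5 rights from 11 moves: C(11,5) = 462.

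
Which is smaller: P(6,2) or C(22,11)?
P(6,2)

Reasoning: P(6,2)=30, C(22,11)=705,432.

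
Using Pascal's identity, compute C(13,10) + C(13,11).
364

Reasoning: C(13,10) + C(13,11) = C(14,11) = 364.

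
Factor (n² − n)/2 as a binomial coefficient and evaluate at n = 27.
C(n,2); C(27,2) = 351

Working:
(n² − n)/2 = n(n−1)/2 = C(n,2). At n = 27: C(27,2) = 351.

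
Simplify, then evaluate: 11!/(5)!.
332,640
This equals 11×10×...×6 = 332,640.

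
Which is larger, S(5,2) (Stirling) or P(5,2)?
P(5,2)

Explanation: S(5,2) = 2·S(4,2) + S(4,1) = 2·7 + 1 = 15; P(5,2) = 20.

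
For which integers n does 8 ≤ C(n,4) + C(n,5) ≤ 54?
6

Explanation: C(5,4)+C(5,5)=6; C(6,4)+C(6,5)=21; C(7,4)+C(7,5)=56. So valid n = 6.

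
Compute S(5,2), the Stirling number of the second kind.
15
Using the Stirling recurrence: S(n,k) = k·S(n-1,k) + S(n-1,k-1)
S(5,2) = 2·S(4,2) + S(4,1)
         = 2·7 + 1
         = 14 + 1
         = 15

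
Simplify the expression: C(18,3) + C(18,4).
3,876

Working:
By Pascal's identity: C(19,4) = 3,876.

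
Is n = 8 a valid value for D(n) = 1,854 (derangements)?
No

D(8) = (8-1)·[D(7) + D(6)] = 7·[1,854 + 265] = 14,833, which does not equal 1,854.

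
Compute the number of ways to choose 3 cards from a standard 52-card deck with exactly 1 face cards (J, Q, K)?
12 face cards and 40 non-face cards: C(12,1) × C(40,2) = 12 × 780 = 9,360.

Answer: 9,360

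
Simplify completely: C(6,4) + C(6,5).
21

Reasoning: By Pascal's identity: C(7,5) = 21.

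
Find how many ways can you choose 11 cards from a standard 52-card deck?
60,403,728,840

Solution: C(52,11) = 60,403,728,840.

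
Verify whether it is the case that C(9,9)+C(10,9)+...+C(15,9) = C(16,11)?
False

Explanation: Hockey stick identity gives Σ = C(16,10) = 8,008; RHS C(16,11) = 4,368.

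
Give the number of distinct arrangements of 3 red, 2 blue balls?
10

Solution: Multinomial: 5!/(3! × 2!) = 10.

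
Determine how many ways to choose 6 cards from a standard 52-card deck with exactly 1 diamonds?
7,484,841
13 diamonds and 39 non-diamonds: C(13,1) × C(39,5) = 13 × 575757 = 7,484,841.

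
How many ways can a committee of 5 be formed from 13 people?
1,287
C(13,5) = 13! / (5! × (13-5)!)
         = 13! / (5! × 8!)
         = 1,287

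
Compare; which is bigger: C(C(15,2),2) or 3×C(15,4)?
C(C(15,2),2)

Reasoning: C(C(15,2),2)=5,460, 3×C(15,4)=4,095.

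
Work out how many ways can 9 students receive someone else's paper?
133,496

Working:
Using D(n) = (n-1)[D(n-1) + D(n-2)]:
D(9) = (9-1) × [D(8) + D(7)]
      = 8 × [14833 + 1854]
      = 8 × 16687
      = 133,496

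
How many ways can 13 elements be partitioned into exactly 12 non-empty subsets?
78

Solution: This equals S(13,12), the Stirling number of the 2nd kind.
Using the Stirling recurrence: S(n,k) = k·S(n-1,k) + S(n-1,k-1)
S(13,12) = 12·S(12,12) + S(12,11)
         = 12·1 + 66
         = 12 + 66
         = 78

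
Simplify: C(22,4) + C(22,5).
33,649

By Pascal's identity: C(23,5) = 33,649.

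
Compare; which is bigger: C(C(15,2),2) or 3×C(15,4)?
C(C(15,2),2)=5,460, 3×C(15,4)=4,095.
Final answer: C(C(15,2),2)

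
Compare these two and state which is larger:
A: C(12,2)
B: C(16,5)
B

Explanation: A=C(12,2)=66, B=C(16,5)=4,368.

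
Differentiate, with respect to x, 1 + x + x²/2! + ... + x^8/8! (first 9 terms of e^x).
1 + x + x²/2! + ... + x^7/7!

Explanation: Differentiating term by term gives the first 8 terms of e^x.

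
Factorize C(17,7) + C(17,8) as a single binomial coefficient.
C(18,8)

By Pascal's identity: C(17,7) + C(17,8) = C(18,8) = 43,758.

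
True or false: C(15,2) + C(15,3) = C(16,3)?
True
Pascal's identity C(n,k) + C(n,k+1) = C(n+1,k+1): 105 + 455 = 560 = C(16,3).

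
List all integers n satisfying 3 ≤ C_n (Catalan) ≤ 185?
3, 4, 5, 6

C_2=2; C_3=5; C_4=14; C_5=42; C_6=132; C_7=429. So valid n = 3, 4, 5, 6.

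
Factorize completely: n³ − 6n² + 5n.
n³ − 6n² + 5n = n(n² − 6n + 5) = n(n − 1)(n − 5).
Final answer: n(n − 1)(n − 5)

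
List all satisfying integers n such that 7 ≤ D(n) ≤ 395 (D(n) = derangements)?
Using D(n) = (n−1)[D(n−1) + D(n−2)] with D(1)=0, D(2)=1: D(3)=2; D(4)=9; D(5)=44; D(6)=265; D(7)=1,854. So valid n = 4, 5, 6.

Answer: 4, 5, 6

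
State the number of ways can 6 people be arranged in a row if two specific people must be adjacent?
240

Explanation: Treat pair as unit: (6-1)! arrangements × 2 internal orders = 240.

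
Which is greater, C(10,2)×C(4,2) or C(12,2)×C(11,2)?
C(10,2)×C(4,2)=270, C(12,2)×C(11,2)=3,630.
Final answer: C(12,2)×C(11,2)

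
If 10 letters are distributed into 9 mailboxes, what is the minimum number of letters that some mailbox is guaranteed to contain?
2

Explanation: Pigeonhole: ⌈10/9⌉ = 2.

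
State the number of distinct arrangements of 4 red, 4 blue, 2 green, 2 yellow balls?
207,900

Multinomial: 12!/(4! × 4! × 2! × 2!) = 207,900.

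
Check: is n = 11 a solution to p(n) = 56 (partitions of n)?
Pentagonal recurrence p(n) = p(n−1) + p(n−2) − p(n−5) − p(n−7) + …: p(11) = p(10) + p(9) − p(6) − p(4) = 42 + 30 − 11 − 5 = 56, which equals 56.
Final answer: Yes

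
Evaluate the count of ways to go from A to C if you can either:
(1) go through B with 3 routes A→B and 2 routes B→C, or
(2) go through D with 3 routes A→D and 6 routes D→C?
24

Reasoning: Route via B: 3×2=6. Route via D: 3×6=18. Total: 24.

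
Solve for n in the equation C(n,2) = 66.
12
C(n,2) = n(n−1)/2! is increasing in n, and n(n−1) = 2!·66 = 132 ≈ (n−0.5)^2 gives n ≈ 12.0. Check: C(10,2) = 45, C(11,2) = 55, C(12,2) = 66 ✓. So n = 12.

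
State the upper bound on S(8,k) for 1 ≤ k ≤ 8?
1,701

Solution: Row S(8,k) for k = 1..8 (via S(n,k) = k·S(n−1,k) + S(n−1,k−1)): 1, 127, 966, 1,701, 1,050, 266, 28, 1. The row is unimodal; maximum at k = 4: 1,701.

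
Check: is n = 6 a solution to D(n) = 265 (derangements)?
Yes

D(6) = (6-1)·[D(5) + D(4)] = 5·[44 + 9] = 265, which equals 265.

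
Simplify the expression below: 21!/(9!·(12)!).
This is C(21,9) = 293,930.

Answer: 293,930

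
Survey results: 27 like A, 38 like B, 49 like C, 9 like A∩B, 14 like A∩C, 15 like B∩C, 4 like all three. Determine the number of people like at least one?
80

|A∪B∪C| = 27+38+49-9-14-15+4 = 80.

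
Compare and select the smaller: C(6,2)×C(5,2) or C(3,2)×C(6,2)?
C(3,2)×C(6,2)

C(6,2)×C(5,2)=150, C(3,2)×C(6,2)=45.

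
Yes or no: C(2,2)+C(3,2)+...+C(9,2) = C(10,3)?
Yes

Reasoning: Hockey stick identity gives Σ = C(10,3) = 120; RHS C(10,3) = 120.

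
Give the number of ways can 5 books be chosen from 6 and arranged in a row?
720

Working:
P(6,5) = 6!/(6-5)! = 720.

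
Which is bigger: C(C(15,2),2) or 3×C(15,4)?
C(C(15,2),2)

Explanation: C(C(15,2),2)=5,460, 3×C(15,4)=4,095.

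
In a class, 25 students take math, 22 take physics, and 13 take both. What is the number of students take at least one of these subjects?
34

|A∪B| = |A|+|B|-|A∩B| = 25+22-13 = 34.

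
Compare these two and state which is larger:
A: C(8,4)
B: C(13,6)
A=C(8,4)=70, B=C(13,6)=1,716.
Final answer: B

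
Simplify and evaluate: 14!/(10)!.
24,024

Solution: This equals 14×13×...×11 = 24,024.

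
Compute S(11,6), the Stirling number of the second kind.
Using the Stirling recurrence: S(n,k) = k·S(n-1,k) + S(n-1,k-1)
S(11,6) = 6·S(10,6) + S(10,5)
         = 6·22827 + 42525
         = 136962 + 42525
         = 179,487
Final answer: 179,487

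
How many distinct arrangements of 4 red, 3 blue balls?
35

Explanation: Multinomial: 7!/(4! × 3!) = 35.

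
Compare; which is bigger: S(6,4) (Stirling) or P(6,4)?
P(6,4)

S(6,4) = 4·S(5,4) + S(5,3) = 4·10 + 25 = 65; P(6,4) = 360.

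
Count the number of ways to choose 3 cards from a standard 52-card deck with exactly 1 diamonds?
13 diamonds and 39 non-diamonds: C(13,1) × C(39,2) = 13 × 741 = 9,633.
Final answer: 9,633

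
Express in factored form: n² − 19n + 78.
Seek roots whose sum is 19 and product is 78: (6, 13). So n² − 19n + 78 = (n − 6)(n − 13).

Answer: (n − 6)(n − 13)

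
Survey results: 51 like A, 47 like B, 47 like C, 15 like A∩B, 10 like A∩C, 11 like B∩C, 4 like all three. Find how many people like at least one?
113

Solution: |A∪B∪C| = 51+47+47-15-10-11+4 = 113.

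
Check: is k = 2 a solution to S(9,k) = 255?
Yes

Explanation: S(9,2) = 2·S(8,2) + S(8,1) = 2·127 + 1 = 255, which equals 255.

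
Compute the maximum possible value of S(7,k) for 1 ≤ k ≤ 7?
Row S(7,k) for k = 1..7 (via S(n,k) = k·S(n−1,k) + S(n−1,k−1)): 1, 63, 301, 350, 140, 21, 1. The row is unimodal; maximum at k = 4: 350.
Final answer: 350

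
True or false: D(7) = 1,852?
Derangements of 7 elements: D(7) = (7-1)·[D(6) + D(5)] = 6·[265 + 44] = 1,854.

Answer: False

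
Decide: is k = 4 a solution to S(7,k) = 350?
S(7,4) = 4·S(6,4) + S(6,3) = 4·65 + 90 = 350, which equals 350.
Final answer: Yes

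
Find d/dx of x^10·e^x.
(10x^9 + x^10)e^x

Explanation: Product rule: d/dx[x^10]·e^x + x^10·d/dx[e^x] = 10x^{9}e^x + x^10e^x.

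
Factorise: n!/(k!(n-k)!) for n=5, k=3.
This is the binomial coefficient C(5,3) = 10.
Final answer: C(5,3) = 10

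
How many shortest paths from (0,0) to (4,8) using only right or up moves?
495

Choose 4 rights from 12 moves: C(12,4) = 495.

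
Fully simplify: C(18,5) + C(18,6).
By Pascal's identity: C(19,6) = 27,132.

Answer: 27,132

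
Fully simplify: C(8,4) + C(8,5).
126

Explanation: By Pascal's identity: C(9,5) = 126.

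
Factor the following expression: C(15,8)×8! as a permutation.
C(15,8)×8! = [15!/(8!(7)!)]×8! = 15!/(7)! = P(15,8) = 259,459,200.
Final answer: P(15,8)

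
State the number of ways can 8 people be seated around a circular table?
5,040

Solution: Circular arrangements: (8-1)! = 5,040.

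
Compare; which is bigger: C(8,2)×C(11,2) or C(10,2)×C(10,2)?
C(10,2)×C(10,2)

Reasoning: C(8,2)×C(11,2)=1,540, C(10,2)×C(10,2)=2,025.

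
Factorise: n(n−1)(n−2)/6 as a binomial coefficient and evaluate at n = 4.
C(n,3); C(4,3) = 4
n(n−1)(n−2)/6 = n!/(3!(n−3)!) = C(n,3). At n = 4: C(4,3) = 4.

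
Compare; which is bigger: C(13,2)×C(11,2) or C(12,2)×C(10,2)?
C(13,2)×C(11,2)
C(13,2)×C(11,2)=4,290, C(12,2)×C(10,2)=2,970.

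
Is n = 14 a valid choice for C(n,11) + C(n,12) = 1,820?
No

C(14,11) + C(14,12) = 364 + 91 = 455, which does not equal 1,820.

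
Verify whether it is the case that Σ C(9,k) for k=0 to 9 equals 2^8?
Binomial theorem: Σ C(9,k) = (1+1)^9 = 2^9 = 512; RHS 2^8 = 256.

Answer: False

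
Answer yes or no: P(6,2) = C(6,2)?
No
P(6,2) = 30 but C(6,2) = 15; they differ by a factor of 2! = 2, so the statement does not hold.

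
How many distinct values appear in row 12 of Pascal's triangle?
Row 12 has entries C(12,0)..C(12,12); by symmetry C(12,k)=C(12,12-k), giving 7 distinct values.

Answer: 7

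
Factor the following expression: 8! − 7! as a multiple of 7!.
7 × 7! = 35,280

Reasoning: 8! − 7! = 8·7! − 7! = (8 − 1)·7! = 7 × 7! = 35,280.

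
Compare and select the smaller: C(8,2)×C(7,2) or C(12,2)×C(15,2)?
C(8,2)×C(7,2)

Solution: C(8,2)×C(7,2)=588, C(12,2)×C(15,2)=6,930.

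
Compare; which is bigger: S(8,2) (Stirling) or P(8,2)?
S(8,2)

S(8,2) = 2·S(7,2) + S(7,1) = 2·63 + 1 = 127; P(8,2) = 56.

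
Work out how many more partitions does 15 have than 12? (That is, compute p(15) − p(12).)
99

Solution: Pentagonal recurrence p(n) = p(n−1) + p(n−2) − p(n−5) − p(n−7) + …: p(15) = p(14) + p(13) − p(10) − p(8) + p(3) + p(0) = 135 + 101 − 42 − 22 + 3 + 1 = 176.
p(12) = p(11) + p(10) − p(7) − p(5) + p(0) = 56 + 42 − 15 − 7 + 1 = 77.
Difference = 176 − 77 = 99.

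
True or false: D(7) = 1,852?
False
Derangements of 7 elements: D(7) = (7-1)·[D(6) + D(5)] = 6·[265 + 44] = 1,854.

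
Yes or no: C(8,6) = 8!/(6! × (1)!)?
No

Working:
The correct denominator is 6!×2!, giving C(8,6) = 28; the stated RHS is 8!/(6!×1!) = 56 ≠ 28, so the statement does not hold.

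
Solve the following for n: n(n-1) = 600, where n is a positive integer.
25
n² − n − 600 = 0, so n = (1 ± √(1 + 4·600))/2 = (1 ± √2,401)/2 = (1 ± 49)/2, i.e. n = 25 or n = -24. Taking the positive root, n = 25 (check: 25×24 = 600).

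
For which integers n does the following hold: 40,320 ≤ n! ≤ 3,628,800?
8, 9, 10

Explanation: n! is strictly increasing; 8! = 40,320 and 10! = 3,628,800, so valid n = 8, 9, 10.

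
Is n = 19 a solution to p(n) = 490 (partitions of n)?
Yes

Working:
Pentagonal recurrence p(n) = p(n−1) + p(n−2) − p(n−5) − p(n−7) + …: p(19) = p(18) + p(17) − p(14) − p(12) + p(7) + p(4) = 385 + 297 − 135 − 77 + 15 + 5 = 490, which equals 490.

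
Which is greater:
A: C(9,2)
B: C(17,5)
B

Reasoning: A=C(9,2)=36, B=C(17,5)=6,188.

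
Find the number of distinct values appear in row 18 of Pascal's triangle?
10

Reasoning: Row 18 has entries C(18,0)..C(18,18); by symmetry C(18,k)=C(18,18-k), giving 10 distinct values.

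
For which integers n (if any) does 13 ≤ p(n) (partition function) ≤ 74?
Tabulating p(n) via p(n) = p(n−1) + p(n−2) − p(n−5) − p(n−7) + …: p(6)=11; p(7)=15; p(8)=22; p(9)=30; p(10)=42; p(11)=56; p(12)=77. So valid n = 7, 8, 9, 10, 11.

Answer: 7, 8, 9, 10, 11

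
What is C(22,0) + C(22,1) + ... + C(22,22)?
Sum of binomial coefficients = 2^22 = 4,194,304.

Answer: 4,194,304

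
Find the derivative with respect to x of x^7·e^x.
(7x^6 + x^7)e^x

Product rule: d/dx[x^7]·e^x + x^7·d/dx[e^x] = 7x^{6}e^x + x^7e^x.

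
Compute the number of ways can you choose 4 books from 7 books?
C(7,4) = 7! / (4! × (7-4)!)
         = 7! / (4! × 3!)
         = 35
Final answer: 35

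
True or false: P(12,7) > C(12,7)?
True
P(12,7) = 3,991,680 and C(12,7) = 792; P(n,r) = r! × C(n,r) so P > C whenever r ≥ 2.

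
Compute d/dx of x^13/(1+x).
(13x^12(1+x) - x^13)/(1+x)²

Quotient rule: [13x^{12}(1+x) - x^13]/(1+x)².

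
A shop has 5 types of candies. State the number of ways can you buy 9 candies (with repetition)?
Stars and bars: C(9+5-1, 9) = C(13, 9) = 715.

Answer: 715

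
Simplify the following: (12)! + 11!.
(12)! + 11! = (12)·11! + 11! = (12+1)·11! = 13·11! = 518,918,400.
Final answer: 518,918,400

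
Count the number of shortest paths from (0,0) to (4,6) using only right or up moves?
Choose 4 rights from 10 moves: C(10,4) = 210.

Answer: 210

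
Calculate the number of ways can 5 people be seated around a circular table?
24

Reasoning: Circular arrangements: (5-1)! = 24.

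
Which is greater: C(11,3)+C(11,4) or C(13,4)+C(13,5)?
C(13,4)+C(13,5)

First=495, Second=2,002.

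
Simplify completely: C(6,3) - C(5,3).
10

C(6,3) - C(5,3) = C(5,2) = 10.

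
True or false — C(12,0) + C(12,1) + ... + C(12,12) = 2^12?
True

Explanation: Binomial theorem with x = y = 1: Σ C(12,i) = (1+1)^12 = 2^12 = 4,096. The statement holds.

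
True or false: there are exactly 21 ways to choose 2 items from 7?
True

Reasoning: C(7,2) = 21.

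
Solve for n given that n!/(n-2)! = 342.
19

Reasoning: n!/(n-2)! = n×(n-1), a product of 2 consecutive integers ≈ (n−0.5)^2. 342^(1/2) + 0.5 ≈ 19.0; check n = 19: 19×18 = 342 ✓. So n = 19.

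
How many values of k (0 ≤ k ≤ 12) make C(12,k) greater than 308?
5

Explanation: Row 12 is unimodal and symmetric about k=12/2. C(12,3)=220 ≤ 308; C(12,4)=495 > 308; by symmetry C(12,k) > 308 for k = 4..8. That's 8 - 4 + 1 = 5 values.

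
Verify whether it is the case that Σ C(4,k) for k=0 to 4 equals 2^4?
True

Working:
Binomial theorem: Σ C(4,k) = (1+1)^4 = 2^4 = 16; RHS 2^4 = 16.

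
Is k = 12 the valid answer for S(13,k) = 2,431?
No

Solution: S(13,12) = 12·S(12,12) + S(12,11) = 12·1 + 66 = 78, which does not equal 2,431.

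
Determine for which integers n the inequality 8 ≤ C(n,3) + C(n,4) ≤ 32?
5

Explanation: C(4,3)+C(4,4)=5; C(5,3)+C(5,4)=15; C(6,3)+C(6,4)=35. So valid n = 5.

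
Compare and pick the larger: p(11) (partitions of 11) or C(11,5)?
Pentagonal recurrence p(n) = p(n−1) + p(n−2) − p(n−5) − p(n−7) + …: p(11) = p(10) + p(9) − p(6) − p(4) = 42 + 30 − 11 − 5 = 56; C(11,5) = 462.
Final answer: C(11,5)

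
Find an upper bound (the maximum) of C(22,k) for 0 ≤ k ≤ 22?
Maximum at k = 11: C(22,11) = 705,432.

Answer: 705,432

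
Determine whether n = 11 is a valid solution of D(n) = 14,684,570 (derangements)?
Yes

Working:
D(11) = (11-1)·[D(10) + D(9)] = 10·[1,334,961 + 133,496] = 14,684,570, which equals 14,684,570.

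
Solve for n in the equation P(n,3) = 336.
8

Explanation: P(n,3) = n(n−1)(n−2) is increasing in n; n(n−1)(n−2) ≈ (n−1)^3 = 336 gives n ≈ 8.0. Check: P(6,3) = 120, P(7,3) = 210, P(8,3) = 336 ✓. So n = 8.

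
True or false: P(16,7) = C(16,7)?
False
P(16,7) = 57,657,600 and C(16,7) = 11,440; P(n,r) = r! × C(n,r) so P > C whenever r ≥ 2.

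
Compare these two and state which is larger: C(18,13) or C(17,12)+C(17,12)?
C(18,13)=8,568; C(17,12)+C(17,12)=6,188+6,188=12,376.
Final answer: C(17,12)+C(17,12)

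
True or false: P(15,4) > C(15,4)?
P(15,4) = 32,760 and C(15,4) = 1,365; P(n,r) = r! × C(n,r) so P > C whenever r ≥ 2.
Final answer: True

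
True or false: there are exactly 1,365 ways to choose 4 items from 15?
True

Explanation: C(15,4) = 1,365.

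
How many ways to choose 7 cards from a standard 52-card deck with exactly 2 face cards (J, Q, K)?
43,428,528

Working:
12 face cards and 40 non-face cards: C(12,2) × C(40,5) = 66 × 658,008 = 43,428,528.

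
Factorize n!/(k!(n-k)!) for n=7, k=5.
C(7,5) = 21

Solution: This is the binomial coefficient C(7,5) = 21.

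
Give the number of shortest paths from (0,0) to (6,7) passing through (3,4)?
To (3,4): C(7,3)=35. From there: C(6,3)=20. Total: 700.
Final answer: 700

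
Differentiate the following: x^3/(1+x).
(3x^2(1+x) - x^3)/(1+x)²
Quotient rule: [3x^{2}(1+x) - x^3]/(1+x)².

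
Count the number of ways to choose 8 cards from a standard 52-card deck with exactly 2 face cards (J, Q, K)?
12 face cards and 40 non-face cards: C(12,2) × C(40,6) = 66 × 3,838,380 = 253,333,080.
Final answer: 253,333,080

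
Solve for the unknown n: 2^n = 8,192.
8,192 = 1,024 × 8 = 2^10 × 2^3 = 2^13, so n = 13.
Final answer: 13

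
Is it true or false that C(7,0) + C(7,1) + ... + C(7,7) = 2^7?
Binomial theorem with x = y = 1: Σ C(7,i) = (1+1)^7 = 2^7 = 128. The statement holds.

Answer: True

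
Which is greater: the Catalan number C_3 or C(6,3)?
C_3 = C(6,3)/(3+1) = 20/4 = 5; C(6,3) = 20.
Final answer: C(6,3)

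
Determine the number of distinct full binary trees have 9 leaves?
1,430

Solution: Using the Catalan number formula: C_n = C(2n, n) / (n+1)
C_8 = C(16, 8) / (8+1)
     = 12870 / 9
     = 1,430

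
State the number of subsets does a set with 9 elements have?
512

Reasoning: Each element can be included or excluded: 2^9 = 512.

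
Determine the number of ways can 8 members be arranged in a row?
40,320
Arrangements of 8 distinct objects: 8! = 40,320.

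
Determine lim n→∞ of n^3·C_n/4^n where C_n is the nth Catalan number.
∞

Explanation: C_n ~ 4^n/(n^(3/2)√π), so n^3·C_n/4^n ~ n^(3 − 3/2)/√π → ∞.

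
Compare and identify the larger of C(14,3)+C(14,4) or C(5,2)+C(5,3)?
C(14,3)+C(14,4)

Reasoning: First=1,365, Second=20.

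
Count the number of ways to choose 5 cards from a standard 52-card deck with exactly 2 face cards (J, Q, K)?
652,080

12 face cards and 40 non-face cards: C(12,2) × C(40,3) = 66 × 9,880 = 652,080.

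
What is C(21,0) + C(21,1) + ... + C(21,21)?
Sum of binomial coefficients = 2^21 = 2,097,152.
Final answer: 2,097,152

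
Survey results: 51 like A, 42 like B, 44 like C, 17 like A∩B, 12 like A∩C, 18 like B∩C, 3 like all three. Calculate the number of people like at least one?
93

Reasoning: |A∪B∪C| = 51+42+44-17-12-18+3 = 93.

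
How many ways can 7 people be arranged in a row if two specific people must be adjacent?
1,440

Working:
Treat pair as unit: (7-1)! arrangements × 2 internal orders = 1,440.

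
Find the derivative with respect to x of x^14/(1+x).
(14x^13(1+x) - x^14)/(1+x)²

Reasoning: Quotient rule: [14x^{13}(1+x) - x^14]/(1+x)².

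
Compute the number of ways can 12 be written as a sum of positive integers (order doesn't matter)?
77
Pentagonal recurrence p(n) = p(n−1) + p(n−2) − p(n−5) − p(n−7) + …: p(12) = p(11) + p(10) − p(7) − p(5) + p(0) = 56 + 42 − 15 − 7 + 1 = 77.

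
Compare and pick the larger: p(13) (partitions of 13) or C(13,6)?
C(13,6)

Explanation: Pentagonal recurrence p(n) = p(n−1) + p(n−2) − p(n−5) − p(n−7) + …: p(13) = p(12) + p(11) − p(8) − p(6) + p(1) = 77 + 56 − 22 − 11 + 1 = 101; C(13,6) = 1,716.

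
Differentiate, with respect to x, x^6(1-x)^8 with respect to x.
Product rule: 6x^{5}(1-x)^{8} + x^6·(-8)(1-x)^{7}.

Answer: 6x^5(1-x)^8 - 8x^6(1-x)^7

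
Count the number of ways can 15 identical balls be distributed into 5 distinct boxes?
C(15+5-1, 5-1) = C(19, 4) = 3,876.

Answer: 3,876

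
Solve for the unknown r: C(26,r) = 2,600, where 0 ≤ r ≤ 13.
3

Solution: C(26,r) is increasing for 0 ≤ r ≤ 13. Stepping up (C(26,r+1) = C(26,r)·(26−r)/(r+1)): C(26,1) = 26, C(26,2) = 325, C(26,3) = 2,600 ✓. So r = 3.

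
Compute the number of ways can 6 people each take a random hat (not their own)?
Using D(n) = (n-1)[D(n-1) + D(n-2)]:
D(6) = (6-1) × [D(5) + D(4)]
      = 5 × [44 + 9]
      = 5 × 53
      = 265

Answer: 265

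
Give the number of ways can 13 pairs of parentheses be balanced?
742,900

Reasoning: Using the Catalan number formula: C_n = C(2n, n) / (n+1)
C_13 = C(26, 13) / (13+1)
     = 10400600 / 14
     = 742,900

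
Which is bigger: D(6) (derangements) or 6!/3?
D(6)

Working:
D(6) = (6-1)·[D(5) + D(4)] = 5·[44 + 9] = 265; 6!/3 = 720/3 = 240.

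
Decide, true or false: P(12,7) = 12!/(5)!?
Permutation formula P(n,k) = n!/(n-k)!: 12!/5! = 479,001,600/120 = 3,991,680 = P(12,7). The statement holds.

Answer: True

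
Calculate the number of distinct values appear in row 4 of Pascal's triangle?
3

Reasoning: Row 4 has entries C(4,0)..C(4,4); by symmetry C(4,k)=C(4,4-k), giving 3 distinct values.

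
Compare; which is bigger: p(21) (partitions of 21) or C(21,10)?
C(21,10)

Solution: Pentagonal recurrence p(n) = p(n−1) + p(n−2) − p(n−5) − p(n−7) + …: p(21) = p(20) + p(19) − p(16) − p(14) + p(9) + p(6) = 627 + 490 − 231 − 135 + 30 + 11 = 792; C(21,10) = 352,716.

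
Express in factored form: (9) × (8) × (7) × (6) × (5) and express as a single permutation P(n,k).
P(9,5) = 9!/(4)!

Working:
Product of 5 consecutive descending integers starting at 9: P(9,5) = 9!/4! = 15,120.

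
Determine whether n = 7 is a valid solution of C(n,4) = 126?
No
C(7,4) = 7·6·5·4/4! = 840/24 = 35, which does not equal 126.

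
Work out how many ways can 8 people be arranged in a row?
40,320

Reasoning: Arrangements of 8 distinct objects: 8! = 40,320.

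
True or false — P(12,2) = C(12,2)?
False

P(12,2) = 132 but C(12,2) = 66; they differ by a factor of 2! = 2, so the statement does not hold.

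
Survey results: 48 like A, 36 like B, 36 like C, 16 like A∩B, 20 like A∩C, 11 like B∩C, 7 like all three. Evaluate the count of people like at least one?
80

Explanation: |A∪B∪C| = 48+36+36-16-20-11+7 = 80.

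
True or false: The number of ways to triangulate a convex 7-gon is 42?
Triangulations of a convex 7-gon are counted by the Catalan number C_5: C_5 = C(10,5)/(5+1) = 252/6 = 42.

Answer: True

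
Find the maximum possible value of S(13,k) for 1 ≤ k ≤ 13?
9,321,312

Explanation: Row S(13,k) for k = 1..13 (via S(n,k) = k·S(n−1,k) + S(n−1,k−1)): 1, 4,095, 261,625, 2,532,530, 7,508,501, 9,321,312, 5,715,424, 1,899,612, 359,502, 39,325, 2,431, 78, 1. The row is unimodal; maximum at k = 6: 9,321,312.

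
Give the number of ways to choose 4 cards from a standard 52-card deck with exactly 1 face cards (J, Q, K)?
118,560
12 face cards and 40 non-face cards: C(12,1) × C(40,3) = 12 × 9,880 = 118,560.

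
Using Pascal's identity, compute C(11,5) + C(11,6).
924

C(11,5) + C(11,6) = C(12,6) = 924.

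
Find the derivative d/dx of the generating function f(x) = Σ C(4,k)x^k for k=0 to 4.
Σ k·C(4,k)x^(k-1) for k=1 to 4

Explanation: Term-by-term differentiation gives Σ k·C(4,k)x^{k-1} for k=1 to 4.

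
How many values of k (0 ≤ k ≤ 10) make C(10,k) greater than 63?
5

Working:
Row 10 is unimodal and symmetric about k=10/2. C(10,2)=45 ≤ 63; C(10,3)=120 > 63; by symmetry C(10,k) > 63 for k = 3..7. That's 7 - 3 + 1 = 5 values.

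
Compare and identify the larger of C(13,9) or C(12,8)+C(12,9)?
Equal

By Pascal's identity: C(13,9) = C(12,8)+C(12,9) = 715. Equal.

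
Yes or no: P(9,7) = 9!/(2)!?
Yes

Explanation: Permutation formula P(n,k) = n!/(n-k)!: 9!/2! = 362,880/2 = 181,440 = P(9,7). The statement holds.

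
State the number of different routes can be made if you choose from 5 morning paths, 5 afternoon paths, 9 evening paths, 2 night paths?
By the multiplication principle: 5 × 5 × 9 × 2 = 450.

Answer: 450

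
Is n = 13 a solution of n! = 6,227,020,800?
Yes
13! = 13·12! = 13·479,001,600 = 6,227,020,800, which equals 6,227,020,800.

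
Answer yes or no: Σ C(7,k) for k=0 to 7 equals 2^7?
Yes

Solution: Binomial theorem: Σ C(7,k) = (1+1)^7 = 2^7 = 128; RHS 2^7 = 128.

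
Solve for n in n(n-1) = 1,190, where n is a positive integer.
35

n² − n − 1,190 = 0, so n = (1 ± √(1 + 4·1,190))/2 = (1 ± √4,761)/2 = (1 ± 69)/2, i.e. n = 35 or n = -34. Taking the positive root, n = 35 (check: 35×34 = 1,190).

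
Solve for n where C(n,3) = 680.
C(n,3) = n(n−1)(n−2)/3! is increasing in n, and n(n−1)(n−2) = 3!·680 = 4,080 ≈ (n−1)^3 gives n ≈ 17.0. Check: C(15,3) = 455, C(16,3) = 560, C(17,3) = 680 ✓. So n = 17.

Answer: 17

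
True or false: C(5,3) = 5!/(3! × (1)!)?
False
The correct denominator is 3!×2!, giving C(5,3) = 10; the stated RHS is 5!/(3!×1!) = 20 ≠ 10, so the statement does not hold.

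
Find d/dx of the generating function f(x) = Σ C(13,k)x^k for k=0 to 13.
Σ k·C(13,k)x^(k-1) for k=1 to 13

Working:
Term-by-term differentiation gives Σ k·C(13,k)x^{k-1} for k=1 to 13.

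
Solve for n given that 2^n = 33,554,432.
25

Solution: 33,554,432 = 1,024 × 1,024 × 32 = 2^10 × 2^10 × 2^5 = 2^25, so n = 25.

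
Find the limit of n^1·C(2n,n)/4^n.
∞

C(2n,n) ~ 4^n/√(πn), so n^1·C(2n,n)/4^n ~ n^(1 − 1/2)/√π → ∞.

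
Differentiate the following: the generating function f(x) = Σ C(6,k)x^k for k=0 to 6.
Σ k·C(6,k)x^(k-1) for k=1 to 6

Reasoning: Term-by-term differentiation gives Σ k·C(6,k)x^{k-1} for k=1 to 6.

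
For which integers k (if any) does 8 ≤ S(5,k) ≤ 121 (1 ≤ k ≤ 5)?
2, 3, 4

Solution: S(5,1)=1; S(5,2)=15; S(5,3)=25; S(5,4)=10; S(5,5)=1. So valid k = 2, 3, 4.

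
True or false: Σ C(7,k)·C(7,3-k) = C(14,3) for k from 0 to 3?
True

Vandermonde's identity gives C(14,3) = 364; RHS C(14,3) = 364.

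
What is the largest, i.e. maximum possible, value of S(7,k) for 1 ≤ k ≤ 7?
350

Solution: Row S(7,k) for k = 1..7 (via S(n,k) = k·S(n−1,k) + S(n−1,k−1)): 1, 63, 301, 350, 140, 21, 1. The row is unimodal; maximum at k = 4: 350.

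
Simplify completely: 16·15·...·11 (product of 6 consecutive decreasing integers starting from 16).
This is P(16,6) = 16!/(10)! = 5,765,760.

Answer: 5,765,760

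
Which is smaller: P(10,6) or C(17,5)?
P(10,6)=151,200, C(17,5)=6,188.

Answer: C(17,5)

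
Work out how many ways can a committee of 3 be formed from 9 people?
84

Reasoning: C(9,3) = 9! / (3! × (9-3)!)
         = 9! / (3! × 6!)
         = 84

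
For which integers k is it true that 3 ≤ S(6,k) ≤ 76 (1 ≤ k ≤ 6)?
S(6,1)=1; S(6,2)=31; S(6,3)=90; S(6,4)=65; S(6,5)=15; S(6,6)=1. So valid k = 2, 4, 5.
Final answer: 2, 4, 5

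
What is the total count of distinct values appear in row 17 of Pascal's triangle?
9

Row 17 has entries C(17,0)..C(17,17); by symmetry C(17,k)=C(17,17-k), giving 9 distinct values.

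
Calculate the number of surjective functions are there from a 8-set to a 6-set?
191,520
Onto functions = 6! × S(8,6)
First compute S(8,6) via recurrence:
Using the Stirling recurrence: S(n,k) = k·S(n-1,k) + S(n-1,k-1)
S(8,6) = 6·S(7,6) + S(7,5)
         = 6·21 + 140
         = 126 + 140
         = 266
Then: 720 × 266 = 191,520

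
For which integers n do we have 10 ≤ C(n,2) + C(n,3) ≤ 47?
4, 5, 6

Reasoning: C(3,2)+C(3,3)=4; C(4,2)+C(4,3)=10; C(5,2)+C(5,3)=20; C(6,2)+C(6,3)=35; C(7,2)+C(7,3)=56. So valid n = 4, 5, 6.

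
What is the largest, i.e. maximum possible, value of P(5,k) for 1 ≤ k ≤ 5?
120

Explanation: P(5,k) increases in k, so maximum at k = 5: 5! = 120.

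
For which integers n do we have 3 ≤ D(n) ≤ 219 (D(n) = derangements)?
4, 5
Using D(n) = (n−1)[D(n−1) + D(n−2)] with D(1)=0, D(2)=1: D(3)=2; D(4)=9; D(5)=44; D(6)=265. So valid n = 4, 5.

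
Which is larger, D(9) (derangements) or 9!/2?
9!/2

Explanation: D(9) = (9-1)·[D(8) + D(7)] = 8·[14,833 + 1,854] = 133,496; 9!/2 = 362,880/2 = 181,440.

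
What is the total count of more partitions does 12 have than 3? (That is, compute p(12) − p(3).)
74

Pentagonal recurrence p(n) = p(n−1) + p(n−2) − p(n−5) − p(n−7) + …: p(12) = p(11) + p(10) − p(7) − p(5) + p(0) = 56 + 42 − 15 − 7 + 1 = 77.
p(3) = p(2) + p(1) = 2 + 1 = 3.
Difference = 77 − 3 = 74.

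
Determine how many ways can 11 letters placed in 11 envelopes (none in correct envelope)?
14,684,570

Explanation: Using D(n) = (n-1)[D(n-1) + D(n-2)]:
D(11) = (11-1) × [D(10) + D(9)]
      = 10 × [1334961 + 133496]
      = 10 × 1468457
      = 14,684,570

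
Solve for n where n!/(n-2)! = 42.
7

Reasoning: n!/(n-2)! = n×(n-1), a product of 2 consecutive integers ≈ (n−0.5)^2. 42^(1/2) + 0.5 ≈ 7.0; check n = 7: 7×6 = 42 ✓. So n = 7.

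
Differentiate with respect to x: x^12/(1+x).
(12x^11(1+x) - x^12)/(1+x)²

Solution: Quotient rule: [12x^{11}(1+x) - x^12]/(1+x)².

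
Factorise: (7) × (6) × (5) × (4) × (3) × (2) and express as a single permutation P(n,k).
Product of 6 consecutive descending integers starting at 7: P(7,6) = 7!/1! = 5,040.

Answer: P(7,6) = 7!/(1)!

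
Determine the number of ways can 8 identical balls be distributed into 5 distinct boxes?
C(8+5-1, 5-1) = C(12, 4) = 495.

Answer: 495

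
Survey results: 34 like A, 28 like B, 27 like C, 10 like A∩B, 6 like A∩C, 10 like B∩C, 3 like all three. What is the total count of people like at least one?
66

|A∪B∪C| = 34+28+27-10-6-10+3 = 66.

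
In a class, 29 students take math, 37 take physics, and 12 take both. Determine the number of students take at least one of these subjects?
|A∪B| = |A|+|B|-|A∩B| = 29+37-12 = 54.

Answer: 54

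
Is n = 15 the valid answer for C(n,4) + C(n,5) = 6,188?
C(15,4) + C(15,5) = 1,365 + 3,003 = 4,368, which does not equal 6,188.

Answer: No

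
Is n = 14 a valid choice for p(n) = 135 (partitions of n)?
Pentagonal recurrence p(n) = p(n−1) + p(n−2) − p(n−5) − p(n−7) + …: p(14) = p(13) + p(12) − p(9) − p(7) + p(2) = 101 + 77 − 30 − 15 + 2 = 135, which equals 135.
Final answer: Yes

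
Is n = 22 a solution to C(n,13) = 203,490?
No

Working:
C(22,13) = 22·21·20·19·18·17·16·15·14·13·12·11·10/13! = 3,097,444,686,336,000/6,227,020,800 = 497,420, which does not equal 203,490.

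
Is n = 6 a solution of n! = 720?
Yes

Working:
6! = 6·5! = 6·120 = 720, which equals 720.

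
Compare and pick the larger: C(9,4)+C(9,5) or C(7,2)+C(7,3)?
C(9,4)+C(9,5)

Reasoning: First=252, Second=56.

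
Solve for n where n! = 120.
5

n! is strictly increasing. 3! = 6, 4! = 24, 5! = 120 ✓. So n = 5.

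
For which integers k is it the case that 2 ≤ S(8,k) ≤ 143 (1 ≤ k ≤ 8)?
2, 7

Reasoning: S(8,1)=1; S(8,2)=127; S(8,3)=966; S(8,4)=1,701; S(8,5)=1,050; S(8,6)=266; S(8,7)=28; S(8,8)=1. So valid k = 2, 7.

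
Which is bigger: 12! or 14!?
14!

12!=479,001,600, 14!=87,178,291,200. 14! > 12!.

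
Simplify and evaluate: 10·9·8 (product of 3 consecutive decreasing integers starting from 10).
720
This is P(10,3) = 10!/(7)! = 720.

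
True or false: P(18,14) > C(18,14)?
True
P(18,14) = 266,765,571,072,000 and C(18,14) = 3,060; P(n,r) = r! × C(n,r) so P > C whenever r ≥ 2.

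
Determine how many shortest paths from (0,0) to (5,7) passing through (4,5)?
378

Reasoning: To (4,5): C(9,4)=126. From there: C(3,1)=3. Total: 378.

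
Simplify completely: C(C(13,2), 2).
3,003

Solution: C(13,2) = 78, then C(78, 2) = 3,003.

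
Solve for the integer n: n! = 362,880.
n! is strictly increasing. 7! = 5,040, 8! = 40,320, 9! = 362,880 ✓. So n = 9.

Answer: 9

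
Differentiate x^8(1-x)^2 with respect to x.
8x^7(1-x)^2 - 2x^8(1-x)^1

Explanation: Product rule: 8x^{7}(1-x)^{2} + x^8·(-2)(1-x)^{1}.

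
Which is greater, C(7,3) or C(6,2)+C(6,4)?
C(7,3)=35; C(6,2)+C(6,4)=15+15=30.

Answer: C(7,3)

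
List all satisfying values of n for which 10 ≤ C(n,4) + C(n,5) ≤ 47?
6

Reasoning: C(5,4)+C(5,5)=6; C(6,4)+C(6,5)=21; C(7,4)+C(7,5)=56. So valid n = 6.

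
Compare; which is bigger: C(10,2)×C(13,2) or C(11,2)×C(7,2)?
C(10,2)×C(13,2)=3,510, C(11,2)×C(7,2)=1,155.
Final answer: C(10,2)×C(13,2)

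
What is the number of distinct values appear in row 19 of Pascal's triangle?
10

Explanation: Row 19 has entries C(19,0)..C(19,19); by symmetry C(19,k)=C(19,19-k), giving 10 distinct values.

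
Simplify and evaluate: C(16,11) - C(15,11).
3,003
C(16,11) - C(15,11) = C(15,10) = 3,003.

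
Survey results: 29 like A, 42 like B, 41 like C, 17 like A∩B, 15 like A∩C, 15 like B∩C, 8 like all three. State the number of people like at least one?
73

Solution: |A∪B∪C| = 29+42+41-17-15-15+8 = 73.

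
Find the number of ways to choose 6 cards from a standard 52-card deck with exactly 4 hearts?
13 hearts and 39 non-hearts: C(13,4) × C(39,2) = 715 × 741 = 529,815.

Answer: 529,815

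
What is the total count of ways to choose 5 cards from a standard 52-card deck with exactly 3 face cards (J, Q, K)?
12 face cards and 40 non-face cards: C(12,3) × C(40,2) = 220 × 780 = 171,600.

Answer: 171,600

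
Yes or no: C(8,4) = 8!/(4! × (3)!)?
The correct denominator is 4!×4!, giving C(8,4) = 70; the stated RHS is 8!/(4!×3!) = 280 ≠ 70, so the statement does not hold.

Answer: No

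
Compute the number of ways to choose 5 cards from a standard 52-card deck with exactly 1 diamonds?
1,069,263

Explanation: 13 diamonds and 39 non-diamonds: C(13,1) × C(39,4) = 13 × 82251 = 1,069,263.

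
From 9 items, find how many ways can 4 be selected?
126
C(9,4) = 9! / (4! × (9-4)!)
         = 9! / (4! × 5!)
         = 126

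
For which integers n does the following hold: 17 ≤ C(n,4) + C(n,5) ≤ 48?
6

Explanation: C(5,4)+C(5,5)=6; C(6,4)+C(6,5)=21; C(7,4)+C(7,5)=56. So valid n = 6.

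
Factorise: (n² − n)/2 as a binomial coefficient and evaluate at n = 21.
(n² − n)/2 = n(n−1)/2 = C(n,2). At n = 21: C(21,2) = 210.
Final answer: C(n,2); C(21,2) = 210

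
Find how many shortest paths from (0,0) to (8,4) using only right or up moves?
495

Choose 8 rights from 12 moves: C(12,8) = 495.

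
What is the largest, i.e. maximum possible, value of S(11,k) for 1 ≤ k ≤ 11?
246,730
Row S(11,k) for k = 1..11 (via S(n,k) = k·S(n−1,k) + S(n−1,k−1)): 1, 1,023, 28,501, 145,750, 246,730, 179,487, 63,987, 11,880, 1,155, 55, 1. The row is unimodal; maximum at k = 5: 246,730.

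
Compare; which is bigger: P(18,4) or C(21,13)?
C(21,13)

Working:
P(18,4)=73,440, C(21,13)=203,490.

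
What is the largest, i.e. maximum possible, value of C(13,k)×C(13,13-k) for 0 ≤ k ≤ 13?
2,944,656
C(13,k)·C(13,13-k) = C(13,k)², maximised at the centre k = 6: C(13,6)² = 2,944,656.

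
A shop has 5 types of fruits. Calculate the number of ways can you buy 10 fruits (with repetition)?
1,001

Explanation: Stars and bars: C(10+5-1, 10) = C(14, 10) = 1,001.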